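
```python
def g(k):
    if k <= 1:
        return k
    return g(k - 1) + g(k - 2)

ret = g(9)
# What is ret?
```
Call trace (a repeated sub-call is expanded the first time; later identical calls just restate its return value):
g(k=9)
  g(k=8)
    g(k=7)
      g(k=6)
        g(k=5)
          g(k=4)
            g(k=3)
              g(k=2)
                g(k=1)
                -> return 1
                g(k=0)
                -> return 0
              -> return 1
              g(k=1)
              -> return 1
            -> return 2
            g(k=2) -> return 1  (same call as traced above)
          -> return 3
          g(k=3) -> return 2  (same call as traced above)
        -> return 5
        g(k=4) -> return 3  (same call as traced above)
      -> return 8
      g(k=5) -> return 5  (same call as traced above)
    -> return 13
    g(k=6) -> return 8  (same call as traced above)
  -> return 21
  g(k=7) -> return 13  (same call as traced above)
-> return 34

Final answer: 34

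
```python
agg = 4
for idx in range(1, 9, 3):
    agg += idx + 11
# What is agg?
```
Trace:
  agg=4
  agg=16, idx=1
  agg=31, idx=4
  agg=49, idx=7

Final answer: 49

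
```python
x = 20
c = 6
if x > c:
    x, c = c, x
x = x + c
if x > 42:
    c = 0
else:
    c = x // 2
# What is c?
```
Trace:
  x=20
  x=20, c=6
  x=6, c=20
  x=26, c=20
  x=26, c=13

Final answer: 13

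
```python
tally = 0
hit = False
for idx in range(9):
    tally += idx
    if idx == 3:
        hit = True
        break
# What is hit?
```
Trace:
  tally=0
  tally=0, hit=False
  tally=0, hit=False, idx=0
  tally=1, hit=False, idx=1
  tally=3, hit=False, idx=2
  tally=6, hit=True, idx=3

Final answer: True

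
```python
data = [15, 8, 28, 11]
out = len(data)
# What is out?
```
Trace:
  data=[15, 8, 28, 11]
  data=[15, 8, 28, 11], out=4

Final answer: 4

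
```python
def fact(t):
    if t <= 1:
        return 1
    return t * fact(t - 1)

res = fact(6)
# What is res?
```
Call trace:
fact(t=6)
  fact(t=5)
    fact(t=4)
      fact(t=3)
        fact(t=2)
          fact(t=1)
          -> return 1
        -> return 2
      -> return 6
    -> return 24
  -> return 120
-> return 720

Final answer: 720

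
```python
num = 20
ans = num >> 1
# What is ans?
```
Trace:
  num=20
  num=20, ans=10

Final answer: 10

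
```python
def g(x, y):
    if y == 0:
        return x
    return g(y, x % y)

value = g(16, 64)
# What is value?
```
Call trace:
g(x=16, y=64)
  g(x=64, y=16)
    g(x=16, y=0)
    -> return 16
  -> return 16
-> return 16

Final answer: 16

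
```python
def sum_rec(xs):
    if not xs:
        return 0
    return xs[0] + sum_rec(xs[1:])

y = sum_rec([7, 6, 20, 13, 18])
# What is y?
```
Call trace:
sum_rec(xs=[7, 6, 20, 13, 18])
  sum_rec(xs=[6, 20, 13, 18])
    sum_rec(xs=[20, 13, 18])
      sum_rec(xs=[13, 18])
        sum_rec(xs=[18])
          sum_rec(xs=[])
          -> return 0
        -> return 18
      -> return 31
    -> return 51
  -> return 57
-> return 64

Final answer: 64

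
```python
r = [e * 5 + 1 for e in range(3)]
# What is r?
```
Trace:
  e=0
  e=1
  e=2
  r=[1, 6, 11]

Final answer: [1, 6, 11]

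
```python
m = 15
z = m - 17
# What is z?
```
Trace:
  m=15
  m=15, z=-2

Final answer: -2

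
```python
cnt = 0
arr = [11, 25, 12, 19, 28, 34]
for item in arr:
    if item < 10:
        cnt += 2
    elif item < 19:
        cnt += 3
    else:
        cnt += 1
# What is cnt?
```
Trace:
  cnt=0
  cnt=3, item=11
  cnt=4, item=25
  cnt=7, item=12
  cnt=8, item=19
  cnt=9, item=28
  cnt=10, item=34

Final answer: 10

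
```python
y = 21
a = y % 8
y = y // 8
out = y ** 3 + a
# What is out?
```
Trace:
  y=21
  y=21, a=5
  y=2, a=5
  y=2, a=5, out=13

Final answer: 13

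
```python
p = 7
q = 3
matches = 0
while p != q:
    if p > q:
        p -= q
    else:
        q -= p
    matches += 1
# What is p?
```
Trace:
  p=7
  p=7, q=3
  p=7, q=3, matches=0
  p=4, q=3, matches=1
  p=1, q=3, matches=2
  p=1, q=2, matches=3
  p=1, q=1, matches=4

Final answer: 1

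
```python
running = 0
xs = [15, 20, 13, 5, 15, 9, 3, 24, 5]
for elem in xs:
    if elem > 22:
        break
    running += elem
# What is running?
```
Trace:
  running=0
  running=15, elem=15
  running=35, elem=20
  running=48, elem=13
  running=53, elem=5
  running=68, elem=15
  running=77, elem=9
  running=80, elem=3
  running=80, elem=24

Final answer: 80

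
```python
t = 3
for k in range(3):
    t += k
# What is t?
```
Trace:
  t=3
  t=3, k=0
  t=4, k=1
  t=6, k=2

Final answer: 6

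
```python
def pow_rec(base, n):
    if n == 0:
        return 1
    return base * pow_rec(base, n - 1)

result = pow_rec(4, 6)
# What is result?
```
Call trace:
pow_rec(base=4, n=6)
  pow_rec(base=4, n=5)
    pow_rec(base=4, n=4)
      pow_rec(base=4, n=3)
        pow_rec(base=4, n=2)
          pow_rec(base=4, n=1)
            pow_rec(base=4, n=0)
            -> return 1
          -> return 4
        -> return 16
      -> return 64
    -> return 256
  -> return 1024
-> return 4096

Final answer: 4096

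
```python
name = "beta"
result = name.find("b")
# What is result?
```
Trace:
  name='beta'
  name='beta', result=0

Final answer: 0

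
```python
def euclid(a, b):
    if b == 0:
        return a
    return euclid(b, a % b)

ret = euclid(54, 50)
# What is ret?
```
Call trace:
euclid(a=54, b=50)
  euclid(a=50, b=4)
    euclid(a=4, b=2)
      euclid(a=2, b=0)
      -> return 2
    -> return 2
  -> return 2
-> return 2

Final answer: 2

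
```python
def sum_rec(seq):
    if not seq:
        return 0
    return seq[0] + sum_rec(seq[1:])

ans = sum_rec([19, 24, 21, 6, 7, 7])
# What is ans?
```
Call trace:
sum_rec(seq=[19, 24, 21, 6, 7, 7])
  sum_rec(seq=[24, 21, 6, 7, 7])
    sum_rec(seq=[21, 6, 7, 7])
      sum_rec(seq=[6, 7, 7])
        sum_rec(seq=[7, 7])
          sum_rec(seq=[7])
            sum_rec(seq=[])
            -> return 0
          -> return 7
        -> return 14
      -> return 20
    -> return 41
  -> return 65
-> return 84

Final answer: 84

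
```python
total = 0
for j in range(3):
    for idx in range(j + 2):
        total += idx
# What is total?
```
Trace:
  total=0
  total=0, j=0, idx=0
  total=1, j=0, idx=1
  total=1, j=1, idx=0
  total=2, j=1, idx=1
  total=4, j=1, idx=2
  total=4, j=2, idx=0
  total=5, j=2, idx=1
  total=7, j=2, idx=2
  total=10, j=2, idx=3

Final answer: 10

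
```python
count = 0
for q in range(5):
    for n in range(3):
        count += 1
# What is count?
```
Trace:
  count=0
  count=1, q=0, n=0
  count=2, q=0, n=1
  count=3, q=0, n=2
  count=4, q=1, n=0
  count=5, q=1, n=1
  count=6, q=1, n=2
  count=7, q=2, n=0
  count=8, q=2, n=1
  count=9, q=2, n=2
  count=10, q=3, n=0
  count=11, q=3, n=1
  count=12, q=3, n=2
  count=13, q=4, n=0
  count=14, q=4, n=1
  count=15, q=4, n=2

Final answer: 15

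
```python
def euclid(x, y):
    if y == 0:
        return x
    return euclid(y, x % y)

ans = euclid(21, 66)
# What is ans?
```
Call trace:
euclid(x=21, y=66)
  euclid(x=66, y=21)
    euclid(x=21, y=3)
      euclid(x=3, y=0)
      -> return 3
    -> return 3
  -> return 3
-> return 3

Final answer: 3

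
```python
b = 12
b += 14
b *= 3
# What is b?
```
Trace:
  b=12
  b=26
  b=78

Final answer: 78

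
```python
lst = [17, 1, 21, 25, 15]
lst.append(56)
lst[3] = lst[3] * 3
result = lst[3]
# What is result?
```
Trace:
  lst=[17, 1, 21, 25, 15]
  lst=[17, 1, 21, 25, 15, 56]
  lst=[17, 1, 21, 75, 15, 56]
  lst=[17, 1, 21, 75, 15, 56], result=75

Final answer: 75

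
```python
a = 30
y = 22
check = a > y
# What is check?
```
Trace:
  a=30
  a=30, y=22
  a=30, y=22, check=True

Final answer: True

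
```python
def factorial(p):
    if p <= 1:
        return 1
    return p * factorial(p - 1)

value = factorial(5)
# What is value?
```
Call trace:
factorial(p=5)
  factorial(p=4)
    factorial(p=3)
      factorial(p=2)
        factorial(p=1)
        -> return 1
      -> return 2
    -> return 6
  -> return 24
-> return 120

Final answer: 120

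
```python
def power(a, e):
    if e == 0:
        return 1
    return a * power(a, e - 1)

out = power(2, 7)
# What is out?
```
Call trace:
power(a=2, e=7)
  power(a=2, e=6)
    power(a=2, e=5)
      power(a=2, e=4)
        power(a=2, e=3)
          power(a=2, e=2)
            power(a=2, e=1)
              power(a=2, e=0)
              -> return 1
            -> return 2
          -> return 4
        -> return 8
      -> return 16
    -> return 32
  -> return 64
-> return 128

Final answer: 128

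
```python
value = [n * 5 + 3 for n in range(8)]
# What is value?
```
Trace:
  n=0
  n=1
  n=2
  n=3
  n=4
  n=5
  n=6
  n=7
  value=[3, 8, 13, 18, 23, 28, 33, 38]

Final answer: [3, 8, 13, 18, 23, 28, 33, 38]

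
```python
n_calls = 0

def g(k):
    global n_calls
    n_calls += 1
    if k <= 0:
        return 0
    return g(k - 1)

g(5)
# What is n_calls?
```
Call trace:
g(k=5)
  g(k=4)
    g(k=3)
      g(k=2)
        g(k=1)
          g(k=0)
          -> return 0
        -> return 0
      -> return 0
    -> return 0
  -> return 0
-> return 0

n_calls is incremented once per call. g is entered once for each k = 5, 4, 3, 2, 1, 0 (the k <= 0 call returns without recursing), i.e. 5 + 1 calls.
n_calls = 6

Final answer: 6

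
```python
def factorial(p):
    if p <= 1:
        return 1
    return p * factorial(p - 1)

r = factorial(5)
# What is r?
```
Call trace:
factorial(p=5)
  factorial(p=4)
    factorial(p=3)
      factorial(p=2)
        factorial(p=1)
        -> return 1
      -> return 2
    -> return 6
  -> return 24
-> return 120

Final answer: 120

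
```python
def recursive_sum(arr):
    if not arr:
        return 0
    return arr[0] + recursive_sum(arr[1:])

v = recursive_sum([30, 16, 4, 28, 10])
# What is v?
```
Call trace:
recursive_sum(arr=[30, 16, 4, 28, 10])
  recursive_sum(arr=[16, 4, 28, 10])
    recursive_sum(arr=[4, 28, 10])
      recursive_sum(arr=[28, 10])
        recursive_sum(arr=[10])
          recursive_sum(arr=[])
          -> return 0
        -> return 10
      -> return 38
    -> return 42
  -> return 58
-> return 88

Final answer: 88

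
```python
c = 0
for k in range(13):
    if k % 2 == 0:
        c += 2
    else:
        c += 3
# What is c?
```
Trace:
  c=0
  c=2, k=0
  c=5, k=1
  c=7, k=2
  c=10, k=3
  c=12, k=4
  c=15, k=5
  c=17, k=6
  c=20, k=7
  c=22, k=8
  c=25, k=9
  c=27, k=10
  c=30, k=11
  c=32, k=12

Final answer: 32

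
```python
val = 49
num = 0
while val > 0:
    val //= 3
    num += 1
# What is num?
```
Trace:
  val=49
  val=49, num=0
  val=16, num=1
  val=5, num=2
  val=1, num=3
  val=0, num=4

Final answer: 4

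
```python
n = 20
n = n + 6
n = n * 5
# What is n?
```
Trace:
  n=20
  n=26
  n=130

Final answer: 130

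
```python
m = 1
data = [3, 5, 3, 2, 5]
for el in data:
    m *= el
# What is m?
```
Trace:
  m=1
  m=3, el=3
  m=15, el=5
  m=45, el=3
  m=90, el=2
  m=450, el=5

Final answer: 450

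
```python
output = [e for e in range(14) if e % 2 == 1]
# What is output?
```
Trace:
  e=0
  e=1
  e=2
  e=3
  e=4
  e=5
  e=6
  e=7
  e=8
  e=9
  e=10
  e=11
  e=12
  e=13
  output=[1, 3, 5, 7, 9, 11, 13]

Final answer: [1, 3, 5, 7, 9, 11, 13]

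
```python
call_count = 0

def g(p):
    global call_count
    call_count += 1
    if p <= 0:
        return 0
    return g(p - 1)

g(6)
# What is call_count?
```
Call trace:
g(p=6)
  g(p=5)
    g(p=4)
      g(p=3)
        g(p=2)
          g(p=1)
            g(p=0)
            -> return 0
          -> return 0
        -> return 0
      -> return 0
    -> return 0
  -> return 0
-> return 0

call_count is incremented once per call. g is entered once for each p = 6, 5, 4, 3, 2, 1, 0 (the p <= 0 call returns without recursing), i.e. 6 + 1 calls.
call_count = 7

Final answer: 7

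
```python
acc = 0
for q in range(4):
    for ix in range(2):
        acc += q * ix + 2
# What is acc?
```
Trace:
  acc=0
  acc=2, q=0, ix=0
  acc=4, q=0, ix=1
  acc=6, q=1, ix=0
  acc=9, q=1, ix=1
  acc=11, q=2, ix=0
  acc=15, q=2, ix=1
  acc=17, q=3, ix=0
  acc=22, q=3, ix=1

Final answer: 22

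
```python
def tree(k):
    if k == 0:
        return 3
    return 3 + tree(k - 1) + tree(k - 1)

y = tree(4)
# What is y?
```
Call trace (a repeated sub-call is expanded the first time; later identical calls just restate its return value):
tree(k=4)
  tree(k=3)
    tree(k=2)
      tree(k=1)
        tree(k=0)
        -> return 3
        tree(k=0)
        -> return 3
      -> return 9
      tree(k=1) -> return 9  (same call as traced above)
    -> return 21
    tree(k=2) -> return 21  (same call as traced above)
  -> return 45
  tree(k=3) -> return 45  (same call as traced above)
-> return 93

Final answer: 93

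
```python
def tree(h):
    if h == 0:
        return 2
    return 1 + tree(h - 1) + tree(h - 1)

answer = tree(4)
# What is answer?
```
Call trace (a repeated sub-call is expanded the first time; later identical calls just restate its return value):
tree(h=4)
  tree(h=3)
    tree(h=2)
      tree(h=1)
        tree(h=0)
        -> return 2
        tree(h=0)
        -> return 2
      -> return 5
      tree(h=1) -> return 5  (same call as traced above)
    -> return 11
    tree(h=2) -> return 11  (same call as traced above)
  -> return 23
  tree(h=3) -> return 23  (same call as traced above)
-> return 47

Final answer: 47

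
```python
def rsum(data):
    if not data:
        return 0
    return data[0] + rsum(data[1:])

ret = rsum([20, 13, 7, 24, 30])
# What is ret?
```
Call trace:
rsum(data=[20, 13, 7, 24, 30])
  rsum(data=[13, 7, 24, 30])
    rsum(data=[7, 24, 30])
      rsum(data=[24, 30])
        rsum(data=[30])
          rsum(data=[])
          -> return 0
        -> return 30
      -> return 54
    -> return 61
  -> return 74
-> return 94

Final answer: 94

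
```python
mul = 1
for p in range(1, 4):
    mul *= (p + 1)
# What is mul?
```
Trace:
  mul=1
  mul=2, p=1
  mul=6, p=2
  mul=24, p=3

Final answer: 24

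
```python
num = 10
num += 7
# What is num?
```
Trace:
  num=10
  num=17

Final answer: 17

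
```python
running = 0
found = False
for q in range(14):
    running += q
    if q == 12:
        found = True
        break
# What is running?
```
Trace:
  running=0
  running=0, found=False
  running=0, found=False, q=0
  running=1, found=False, q=1
  running=3, found=False, q=2
  running=6, found=False, q=3
  running=10, found=False, q=4
  running=15, found=False, q=5
  running=21, found=False, q=6
  running=28, found=False, q=7
  running=36, found=False, q=8
  running=45, found=False, q=9
  running=55, found=False, q=10
  running=66, found=False, q=11
  running=78, found=True, q=12

Final answer: 78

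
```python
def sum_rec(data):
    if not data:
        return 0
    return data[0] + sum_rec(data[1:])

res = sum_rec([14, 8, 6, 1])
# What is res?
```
Call trace:
sum_rec(data=[14, 8, 6, 1])
  sum_rec(data=[8, 6, 1])
    sum_rec(data=[6, 1])
      sum_rec(data=[1])
        sum_rec(data=[])
        -> return 0
      -> return 1
    -> return 7
  -> return 15
-> return 29

Final answer: 29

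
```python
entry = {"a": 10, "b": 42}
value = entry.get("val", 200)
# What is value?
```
Trace:
  entry={'a': 10, 'b': 42}
  entry={'a': 10, 'b': 42}, value=200

Final answer: 200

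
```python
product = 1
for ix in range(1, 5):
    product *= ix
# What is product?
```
Trace:
  product=1
  product=1, ix=1
  product=2, ix=2
  product=6, ix=3
  product=24, ix=4

Final answer: 24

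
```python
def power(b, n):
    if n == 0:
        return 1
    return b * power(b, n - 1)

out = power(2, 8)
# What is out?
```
Call trace:
power(b=2, n=8)
  power(b=2, n=7)
    power(b=2, n=6)
      power(b=2, n=5)
        power(b=2, n=4)
          power(b=2, n=3)
            power(b=2, n=2)
              power(b=2, n=1)
                power(b=2, n=0)
                -> return 1
              -> return 2
            -> return 4
          -> return 8
        -> return 16
      -> return 32
    -> return 64
  -> return 128
-> return 256

Final answer: 256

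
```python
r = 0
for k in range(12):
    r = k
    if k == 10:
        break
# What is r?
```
Trace:
  r=0
  r=0, k=0
  r=1, k=1
  r=2, k=2
  r=3, k=3
  r=4, k=4
  r=5, k=5
  r=6, k=6
  r=7, k=7
  r=8, k=8
  r=9, k=9
  r=10, k=10

Final answer: 10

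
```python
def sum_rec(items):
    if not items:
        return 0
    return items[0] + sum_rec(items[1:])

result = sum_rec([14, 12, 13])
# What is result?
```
Call trace:
sum_rec(items=[14, 12, 13])
  sum_rec(items=[12, 13])
    sum_rec(items=[13])
      sum_rec(items=[])
      -> return 0
    -> return 13
  -> return 25
-> return 39

Final answer: 39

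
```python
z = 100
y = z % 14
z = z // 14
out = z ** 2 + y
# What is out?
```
Trace:
  z=100
  z=100, y=2
  z=7, y=2
  z=7, y=2, out=51

Final answer: 51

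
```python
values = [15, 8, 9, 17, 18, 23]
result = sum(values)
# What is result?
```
Trace:
  values=[15, 8, 9, 17, 18, 23]
  values=[15, 8, 9, 17, 18, 23], result=90

Final answer: 90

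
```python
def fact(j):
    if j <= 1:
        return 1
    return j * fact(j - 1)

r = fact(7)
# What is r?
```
Call trace:
fact(j=7)
  fact(j=6)
    fact(j=5)
      fact(j=4)
        fact(j=3)
          fact(j=2)
            fact(j=1)
            -> return 1
          -> return 2
        -> return 6
      -> return 24
    -> return 120
  -> return 720
-> return 5040

Final answer: 5040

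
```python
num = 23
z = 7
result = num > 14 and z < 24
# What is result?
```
Trace:
  num=23
  num=23, z=7
  num=23, z=7, result=True

Final answer: True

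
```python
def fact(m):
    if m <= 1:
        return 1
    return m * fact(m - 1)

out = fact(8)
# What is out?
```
Call trace:
fact(m=8)
  fact(m=7)
    fact(m=6)
      fact(m=5)
        fact(m=4)
          fact(m=3)
            fact(m=2)
              fact(m=1)
              -> return 1
            -> return 2
          -> return 6
        -> return 24
      -> return 120
    -> return 720
  -> return 5040
-> return 40320

Final answer: 40320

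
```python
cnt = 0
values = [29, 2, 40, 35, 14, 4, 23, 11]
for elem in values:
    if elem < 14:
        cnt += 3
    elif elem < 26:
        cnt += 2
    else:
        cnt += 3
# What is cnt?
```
Trace:
  cnt=0
  cnt=3, elem=29
  cnt=6, elem=2
  cnt=9, elem=40
  cnt=12, elem=35
  cnt=14, elem=14
  cnt=17, elem=4
  cnt=19, elem=23
  cnt=22, elem=11

Final answer: 22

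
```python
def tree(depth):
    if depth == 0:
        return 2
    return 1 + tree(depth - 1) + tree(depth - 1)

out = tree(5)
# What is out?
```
Call trace (a repeated sub-call is expanded the first time; later identical calls just restate its return value):
tree(depth=5)
  tree(depth=4)
    tree(depth=3)
      tree(depth=2)
        tree(depth=1)
          tree(depth=0)
          -> return 2
          tree(depth=0)
          -> return 2
        -> return 5
        tree(depth=1) -> return 5  (same call as traced above)
      -> return 11
      tree(depth=2) -> return 11  (same call as traced above)
    -> return 23
    tree(depth=3) -> return 23  (same call as traced above)
  -> return 47
  tree(depth=4) -> return 47  (same call as traced above)
-> return 95

Final answer: 95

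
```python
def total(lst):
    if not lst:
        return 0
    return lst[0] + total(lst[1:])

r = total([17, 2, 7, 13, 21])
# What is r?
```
Call trace:
total(lst=[17, 2, 7, 13, 21])
  total(lst=[2, 7, 13, 21])
    total(lst=[7, 13, 21])
      total(lst=[13, 21])
        total(lst=[21])
          total(lst=[])
          -> return 0
        -> return 21
      -> return 34
    -> return 41
  -> return 43
-> return 60

Final answer: 60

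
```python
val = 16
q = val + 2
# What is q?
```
Trace:
  val=16
  val=16, q=18

Final answer: 18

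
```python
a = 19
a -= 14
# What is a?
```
Trace:
  a=19
  a=5

Final answer: 5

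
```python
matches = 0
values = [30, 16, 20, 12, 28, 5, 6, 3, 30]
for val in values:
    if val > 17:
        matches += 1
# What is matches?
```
Trace:
  matches=0
  matches=1, val=30
  matches=1, val=16
  matches=2, val=20
  matches=2, val=12
  matches=3, val=28
  matches=3, val=5
  matches=3, val=6
  matches=3, val=3
  matches=4, val=30

Final answer: 4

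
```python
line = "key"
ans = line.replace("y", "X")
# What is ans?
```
Trace:
  line='key'
  line='key', ans='keX'

Final answer: 'keX'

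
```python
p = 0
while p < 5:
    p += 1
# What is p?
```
Trace:
  p=0
  p=1
  p=2
  p=3
  p=4
  p=5

Final answer: 5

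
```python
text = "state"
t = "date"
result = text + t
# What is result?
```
Trace:
  text='state'
  text='state', t='date'
  text='state', t='date', result='statedate'

Final answer: 'statedate'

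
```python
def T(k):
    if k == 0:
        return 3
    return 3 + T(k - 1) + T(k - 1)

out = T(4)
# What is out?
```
Call trace (a repeated sub-call is expanded the first time; later identical calls just restate its return value):
T(k=4)
  T(k=3)
    T(k=2)
      T(k=1)
        T(k=0)
        -> return 3
        T(k=0)
        -> return 3
      -> return 9
      T(k=1) -> return 9  (same call as traced above)
    -> return 21
    T(k=2) -> return 21  (same call as traced above)
  -> return 45
  T(k=3) -> return 45  (same call as traced above)
-> return 93

Final answer: 93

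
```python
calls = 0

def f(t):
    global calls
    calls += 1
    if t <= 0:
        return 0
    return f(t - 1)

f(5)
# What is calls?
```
Call trace:
f(t=5)
  f(t=4)
    f(t=3)
      f(t=2)
        f(t=1)
          f(t=0)
          -> return 0
        -> return 0
      -> return 0
    -> return 0
  -> return 0
-> return 0

calls is incremented once per call. f is entered once for each t = 5, 4, 3, 2, 1, 0 (the t <= 0 call returns without recursing), i.e. 5 + 1 calls.
calls = 6

Final answer: 6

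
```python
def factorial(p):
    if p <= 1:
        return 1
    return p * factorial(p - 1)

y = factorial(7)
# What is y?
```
Call trace:
factorial(p=7)
  factorial(p=6)
    factorial(p=5)
      factorial(p=4)
        factorial(p=3)
          factorial(p=2)
            factorial(p=1)
            -> return 1
          -> return 2
        -> return 6
      -> return 24
    -> return 120
  -> return 720
-> return 5040

Final answer: 5040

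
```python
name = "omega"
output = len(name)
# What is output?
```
Trace:
  name='omega'
  name='omega', output=5

Final answer: 5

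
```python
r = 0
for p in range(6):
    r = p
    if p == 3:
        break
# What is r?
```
Trace:
  r=0
  r=0, p=0
  r=1, p=1
  r=2, p=2
  r=3, p=3

Final answer: 3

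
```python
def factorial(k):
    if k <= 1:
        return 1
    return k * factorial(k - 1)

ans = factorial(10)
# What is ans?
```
Call trace:
factorial(k=10)
  factorial(k=9)
    factorial(k=8)
      factorial(k=7)
        factorial(k=6)
          factorial(k=5)
            factorial(k=4)
              factorial(k=3)
                factorial(k=2)
                  factorial(k=1)
                  -> return 1
                -> return 2
              -> return 6
            -> return 24
          -> return 120
        -> return 720
      -> return 5040
    -> return 40320
  -> return 362880
-> return 3628800

Final answer: 3628800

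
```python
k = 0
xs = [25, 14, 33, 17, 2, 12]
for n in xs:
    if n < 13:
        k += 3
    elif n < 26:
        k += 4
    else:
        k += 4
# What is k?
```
Trace:
  k=0
  k=4, n=25
  k=8, n=14
  k=12, n=33
  k=16, n=17
  k=19, n=2
  k=22, n=12

Final answer: 22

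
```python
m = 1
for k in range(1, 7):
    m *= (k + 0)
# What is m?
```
Trace:
  m=1
  m=1, k=1
  m=2, k=2
  m=6, k=3
  m=24, k=4
  m=120, k=5
  m=720, k=6

Final answer: 720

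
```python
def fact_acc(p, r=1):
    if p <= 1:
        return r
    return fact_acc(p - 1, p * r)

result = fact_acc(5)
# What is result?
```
Call trace:
fact_acc(p=5, r=1)
  fact_acc(p=4, r=5)
    fact_acc(p=3, r=20)
      fact_acc(p=2, r=60)
        fact_acc(p=1, r=120)
        -> return 120
      -> return 120
    -> return 120
  -> return 120
-> return 120

Final answer: 120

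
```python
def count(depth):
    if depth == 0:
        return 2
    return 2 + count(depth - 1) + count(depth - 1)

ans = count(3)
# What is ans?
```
Call trace (a repeated sub-call is expanded the first time; later identical calls just restate its return value):
count(depth=3)
  count(depth=2)
    count(depth=1)
      count(depth=0)
      -> return 2
      count(depth=0)
      -> return 2
    -> return 6
    count(depth=1) -> return 6  (same call as traced above)
  -> return 14
  count(depth=2) -> return 14  (same call as traced above)
-> return 30

Final answer: 30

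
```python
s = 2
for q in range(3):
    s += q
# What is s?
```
Trace:
  s=2
  s=2, q=0
  s=3, q=1
  s=5, q=2

Final answer: 5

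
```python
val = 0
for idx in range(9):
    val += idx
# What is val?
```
Trace:
  val=0
  val=0, idx=0
  val=1, idx=1
  val=3, idx=2
  val=6, idx=3
  val=10, idx=4
  val=15, idx=5
  val=21, idx=6
  val=28, idx=7
  val=36, idx=8

Final answer: 36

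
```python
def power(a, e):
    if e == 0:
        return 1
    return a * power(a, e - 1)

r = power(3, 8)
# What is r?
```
Call trace:
power(a=3, e=8)
  power(a=3, e=7)
    power(a=3, e=6)
      power(a=3, e=5)
        power(a=3, e=4)
          power(a=3, e=3)
            power(a=3, e=2)
              power(a=3, e=1)
                power(a=3, e=0)
                -> return 1
              -> return 3
            -> return 9
          -> return 27
        -> return 81
      -> return 243
    -> return 729
  -> return 2187
-> return 6561

Final answer: 6561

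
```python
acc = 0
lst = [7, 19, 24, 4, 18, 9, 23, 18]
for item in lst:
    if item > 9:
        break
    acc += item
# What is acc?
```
Trace:
  acc=0
  acc=7, item=7
  acc=7, item=19

Final answer: 7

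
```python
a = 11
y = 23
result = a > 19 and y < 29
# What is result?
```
Trace:
  a=11
  a=11, y=23
  a=11, y=23, result=False

Final answer: False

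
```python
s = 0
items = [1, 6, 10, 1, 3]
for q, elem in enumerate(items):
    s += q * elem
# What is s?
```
Trace:
  s=0
  s=0, q=0, elem=1
  s=6, q=1, elem=6
  s=26, q=2, elem=10
  s=29, q=3, elem=1
  s=41, q=4, elem=3

Final answer: 41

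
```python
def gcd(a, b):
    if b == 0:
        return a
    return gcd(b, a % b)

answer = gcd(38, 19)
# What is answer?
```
Call trace:
gcd(a=38, b=19)
  gcd(a=19, b=0)
  -> return 19
-> return 19

Final answer: 19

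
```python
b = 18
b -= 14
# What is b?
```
Trace:
  b=18
  b=4

Final answer: 4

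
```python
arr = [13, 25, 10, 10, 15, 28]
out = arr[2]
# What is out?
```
Trace:
  arr=[13, 25, 10, 10, 15, 28]
  arr=[13, 25, 10, 10, 15, 28], out=10

Final answer: 10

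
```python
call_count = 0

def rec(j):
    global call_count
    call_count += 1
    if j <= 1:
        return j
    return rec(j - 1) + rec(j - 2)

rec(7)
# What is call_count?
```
Call trace (a repeated sub-call is expanded the first time; later identical calls just restate its return value):
rec(j=7)
  rec(j=6)
    rec(j=5)
      rec(j=4)
        rec(j=3)
          rec(j=2)
            rec(j=1)
            -> return 1
            rec(j=0)
            -> return 0
          -> return 1
          rec(j=1)
          -> return 1
        -> return 2
        rec(j=2) -> return 1  (same call as traced above)
      -> return 3
      rec(j=3) -> return 2  (same call as traced above)
    -> return 5
    rec(j=4) -> return 3  (same call as traced above)
  -> return 8
  rec(j=5) -> return 5  (same call as traced above)
-> return 13

call_count is incremented once per call, so count the calls in each subtree. Let C(j) = number of calls made by rec(j).
C(0) = C(1) = 1 (base case, no recursion); C(j) = 1 + C(j - 1) + C(j - 2) otherwise.
C(2) = 1 + C(1) + C(0) = 1 + 1 + 1 = 3
C(3) = 1 + C(2) + C(1) = 1 + 3 + 1 = 5
C(4) = 1 + C(3) + C(2) = 1 + 5 + 3 = 9
C(5) = 1 + C(4) + C(3) = 1 + 9 + 5 = 15
C(6) = 1 + C(5) + C(4) = 1 + 15 + 9 = 25
C(7) = 1 + C(6) + C(5) = 1 + 25 + 15 = 41
call_count = C(7) = 41

Final answer: 41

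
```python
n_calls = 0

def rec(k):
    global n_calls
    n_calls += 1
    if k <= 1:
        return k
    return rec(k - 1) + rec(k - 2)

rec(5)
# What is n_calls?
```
Call trace (a repeated sub-call is expanded the first time; later identical calls just restate its return value):
rec(k=5)
  rec(k=4)
    rec(k=3)
      rec(k=2)
        rec(k=1)
        -> return 1
        rec(k=0)
        -> return 0
      -> return 1
      rec(k=1)
      -> return 1
    -> return 2
    rec(k=2) -> return 1  (same call as traced above)
  -> return 3
  rec(k=3) -> return 2  (same call as traced above)
-> return 5

n_calls is incremented once per call, so count the calls in each subtree. Let C(k) = number of calls made by rec(k).
C(0) = C(1) = 1 (base case, no recursion); C(k) = 1 + C(k - 1) + C(k - 2) otherwise.
C(2) = 1 + C(1) + C(0) = 1 + 1 + 1 = 3
C(3) = 1 + C(2) + C(1) = 1 + 3 + 1 = 5
C(4) = 1 + C(3) + C(2) = 1 + 5 + 3 = 9
C(5) = 1 + C(4) + C(3) = 1 + 9 + 5 = 15
n_calls = C(5) = 15

Final answer: 15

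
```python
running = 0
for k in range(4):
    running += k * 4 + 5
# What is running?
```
Trace:
  running=0
  running=5, k=0
  running=14, k=1
  running=27, k=2
  running=44, k=3

Final answer: 44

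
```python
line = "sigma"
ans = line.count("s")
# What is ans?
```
Trace:
  line='sigma'
  line='sigma', ans=1

Final answer: 1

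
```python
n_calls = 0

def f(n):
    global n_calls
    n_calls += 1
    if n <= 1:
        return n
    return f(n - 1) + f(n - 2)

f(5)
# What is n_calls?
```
Call trace (a repeated sub-call is expanded the first time; later identical calls just restate its return value):
f(n=5)
  f(n=4)
    f(n=3)
      f(n=2)
        f(n=1)
        -> return 1
        f(n=0)
        -> return 0
      -> return 1
      f(n=1)
      -> return 1
    -> return 2
    f(n=2) -> return 1  (same call as traced above)
  -> return 3
  f(n=3) -> return 2  (same call as traced above)
-> return 5

n_calls is incremented once per call, so count the calls in each subtree. Let C(n) = number of calls made by f(n).
C(0) = C(1) = 1 (base case, no recursion); C(n) = 1 + C(n - 1) + C(n - 2) otherwise.
C(2) = 1 + C(1) + C(0) = 1 + 1 + 1 = 3
C(3) = 1 + C(2) + C(1) = 1 + 3 + 1 = 5
C(4) = 1 + C(3) + C(2) = 1 + 5 + 3 = 9
C(5) = 1 + C(4) + C(3) = 1 + 9 + 5 = 15
n_calls = C(5) = 15

Final answer: 15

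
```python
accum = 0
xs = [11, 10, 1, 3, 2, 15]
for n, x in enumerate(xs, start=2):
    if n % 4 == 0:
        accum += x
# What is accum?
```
Trace:
  accum=0
  accum=0, n=2, x=11
  accum=0, n=3, x=10
  accum=1, n=4, x=1
  accum=1, n=5, x=3
  accum=1, n=6, x=2
  accum=1, n=7, x=15

Final answer: 1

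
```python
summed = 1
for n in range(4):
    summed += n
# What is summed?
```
Trace:
  summed=1
  summed=1, n=0
  summed=2, n=1
  summed=4, n=2
  summed=7, n=3

Final answer: 7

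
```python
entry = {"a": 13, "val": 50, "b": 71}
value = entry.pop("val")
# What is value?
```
Trace:
  entry={'a': 13, 'val': 50, 'b': 71}
  entry={'a': 13, 'b': 71}, value=50

Final answer: 50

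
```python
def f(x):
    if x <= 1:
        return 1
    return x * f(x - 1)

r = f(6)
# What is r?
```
Call trace:
f(x=6)
  f(x=5)
    f(x=4)
      f(x=3)
        f(x=2)
          f(x=1)
          -> return 1
        -> return 2
      -> return 6
    -> return 24
  -> return 120
-> return 720

Final answer: 720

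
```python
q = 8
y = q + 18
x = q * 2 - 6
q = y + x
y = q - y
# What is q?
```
Trace:
  q=8
  q=8, y=26
  q=8, y=26, x=10
  q=36, y=26, x=10
  q=36, y=10, x=10

Final answer: 36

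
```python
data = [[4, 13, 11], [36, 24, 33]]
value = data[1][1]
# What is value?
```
Trace:
  data=[[4, 13, 11], [36, 24, 33]]
  data=[[4, 13, 11], [36, 24, 33]], value=24

Final answer: 24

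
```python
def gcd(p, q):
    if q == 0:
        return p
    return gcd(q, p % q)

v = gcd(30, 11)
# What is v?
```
Call trace:
gcd(p=30, q=11)
  gcd(p=11, q=8)
    gcd(p=8, q=3)
      gcd(p=3, q=2)
        gcd(p=2, q=1)
          gcd(p=1, q=0)
          -> return 1
        -> return 1
      -> return 1
    -> return 1
  -> return 1
-> return 1

Final answer: 1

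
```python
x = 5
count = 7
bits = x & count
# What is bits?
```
Trace:
  x=5
  x=5, count=7
  x=5, count=7, bits=5

Final answer: 5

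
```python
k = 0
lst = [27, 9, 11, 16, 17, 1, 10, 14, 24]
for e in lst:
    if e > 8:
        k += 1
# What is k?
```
Trace:
  k=0
  k=1, e=27
  k=2, e=9
  k=3, e=11
  k=4, e=16
  k=5, e=17
  k=5, e=1
  k=6, e=10
  k=7, e=14
  k=8, e=24

Final answer: 8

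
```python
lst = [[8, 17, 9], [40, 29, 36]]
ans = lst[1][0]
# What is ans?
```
Trace:
  lst=[[8, 17, 9], [40, 29, 36]]
  lst=[[8, 17, 9], [40, 29, 36]], ans=40

Final answer: 40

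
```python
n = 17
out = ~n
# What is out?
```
Trace:
  n=17
  n=17, out=-18

Final answer: -18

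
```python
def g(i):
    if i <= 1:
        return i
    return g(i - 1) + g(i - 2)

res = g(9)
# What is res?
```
Call trace (a repeated sub-call is expanded the first time; later identical calls just restate its return value):
g(i=9)
  g(i=8)
    g(i=7)
      g(i=6)
        g(i=5)
          g(i=4)
            g(i=3)
              g(i=2)
                g(i=1)
                -> return 1
                g(i=0)
                -> return 0
              -> return 1
              g(i=1)
              -> return 1
            -> return 2
            g(i=2) -> return 1  (same call as traced above)
          -> return 3
          g(i=3) -> return 2  (same call as traced above)
        -> return 5
        g(i=4) -> return 3  (same call as traced above)
      -> return 8
      g(i=5) -> return 5  (same call as traced above)
    -> return 13
    g(i=6) -> return 8  (same call as traced above)
  -> return 21
  g(i=7) -> return 13  (same call as traced above)
-> return 34

Final answer: 34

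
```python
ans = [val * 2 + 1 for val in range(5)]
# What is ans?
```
Trace:
  val=0
  val=1
  val=2
  val=3
  val=4
  ans=[1, 3, 5, 7, 9]

Final answer: [1, 3, 5, 7, 9]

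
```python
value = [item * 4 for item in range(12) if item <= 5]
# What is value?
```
Trace:
  item=0
  item=1
  item=2
  item=3
  item=4
  item=5
  item=6
  item=7
  item=8
  item=9
  item=10
  item=11
  value=[0, 4, 8, 12, 16, 20]

Final answer: [0, 4, 8, 12, 16, 20]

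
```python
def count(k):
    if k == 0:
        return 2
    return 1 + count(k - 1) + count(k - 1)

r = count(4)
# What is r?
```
Call trace (a repeated sub-call is expanded the first time; later identical calls just restate its return value):
count(k=4)
  count(k=3)
    count(k=2)
      count(k=1)
        count(k=0)
        -> return 2
        count(k=0)
        -> return 2
      -> return 5
      count(k=1) -> return 5  (same call as traced above)
    -> return 11
    count(k=2) -> return 11  (same call as traced above)
  -> return 23
  count(k=3) -> return 23  (same call as traced above)
-> return 47

Final answer: 47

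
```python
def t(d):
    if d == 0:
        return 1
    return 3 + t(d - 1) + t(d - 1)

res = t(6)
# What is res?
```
Call trace (a repeated sub-call is expanded the first time; later identical calls just restate its return value):
t(d=6)
  t(d=5)
    t(d=4)
      t(d=3)
        t(d=2)
          t(d=1)
            t(d=0)
            -> return 1
            t(d=0)
            -> return 1
          -> return 5
          t(d=1) -> return 5  (same call as traced above)
        -> return 13
        t(d=2) -> return 13  (same call as traced above)
      -> return 29
      t(d=3) -> return 29  (same call as traced above)
    -> return 61
    t(d=4) -> return 61  (same call as traced above)
  -> return 125
  t(d=5) -> return 125  (same call as traced above)
-> return 253

Final answer: 253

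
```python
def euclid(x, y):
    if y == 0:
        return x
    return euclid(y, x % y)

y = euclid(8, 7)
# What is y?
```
Call trace:
euclid(x=8, y=7)
  euclid(x=7, y=1)
    euclid(x=1, y=0)
    -> return 1
  -> return 1
-> return 1

Final answer: 1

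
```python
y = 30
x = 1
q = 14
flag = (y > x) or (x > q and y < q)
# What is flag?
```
Trace:
  y=30
  y=30, x=1
  y=30, x=1, q=14
  y=30, x=1, q=14, flag=True

Final answer: True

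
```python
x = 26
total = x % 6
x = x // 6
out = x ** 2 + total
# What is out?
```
Trace:
  x=26
  x=26, total=2
  x=4, total=2
  x=4, total=2, out=18

Final answer: 18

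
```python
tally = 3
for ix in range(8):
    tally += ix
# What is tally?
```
Trace:
  tally=3
  tally=3, ix=0
  tally=4, ix=1
  tally=6, ix=2
  tally=9, ix=3
  tally=13, ix=4
  tally=18, ix=5
  tally=24, ix=6
  tally=31, ix=7

Final answer: 31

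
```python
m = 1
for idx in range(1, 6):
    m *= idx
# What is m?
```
Trace:
  m=1
  m=1, idx=1
  m=2, idx=2
  m=6, idx=3
  m=24, idx=4
  m=120, idx=5

Final answer: 120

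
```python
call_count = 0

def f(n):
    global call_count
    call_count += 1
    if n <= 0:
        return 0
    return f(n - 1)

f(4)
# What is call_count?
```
Call trace:
f(n=4)
  f(n=3)
    f(n=2)
      f(n=1)
        f(n=0)
        -> return 0
      -> return 0
    -> return 0
  -> return 0
-> return 0

call_count is incremented once per call. f is entered once for each n = 4, 3, 2, 1, 0 (the n <= 0 call returns without recursing), i.e. 4 + 1 calls.
call_count = 5

Final answer: 5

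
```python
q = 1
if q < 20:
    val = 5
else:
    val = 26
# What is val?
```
Trace:
  q=1
  q=1, val=5

Final answer: 5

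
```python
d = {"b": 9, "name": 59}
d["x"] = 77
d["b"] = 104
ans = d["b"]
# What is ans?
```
Trace:
  d={'b': 9, 'name': 59}
  d={'b': 9, 'name': 59, 'x': 77}
  d={'b': 104, 'name': 59, 'x': 77}
  d={'b': 104, 'name': 59, 'x': 77}, ans=104

Final answer: 104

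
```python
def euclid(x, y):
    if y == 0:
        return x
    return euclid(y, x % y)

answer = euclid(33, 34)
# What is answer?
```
Call trace:
euclid(x=33, y=34)
  euclid(x=34, y=33)
    euclid(x=33, y=1)
      euclid(x=1, y=0)
      -> return 1
    -> return 1
  -> return 1
-> return 1

Final answer: 1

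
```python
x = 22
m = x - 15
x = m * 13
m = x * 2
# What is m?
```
Trace:
  x=22
  x=22, m=7
  x=91, m=7
  x=91, m=182

Final answer: 182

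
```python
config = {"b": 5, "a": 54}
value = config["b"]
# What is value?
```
Trace:
  config={'b': 5, 'a': 54}
  config={'b': 5, 'a': 54}, value=5

Final answer: 5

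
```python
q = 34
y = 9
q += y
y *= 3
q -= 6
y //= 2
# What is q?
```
Trace:
  q=34
  q=34, y=9
  q=43, y=9
  q=43, y=27
  q=37, y=27
  q=37, y=13

Final answer: 37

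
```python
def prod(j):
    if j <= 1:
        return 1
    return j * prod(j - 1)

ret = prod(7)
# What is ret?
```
Call trace:
prod(j=7)
  prod(j=6)
    prod(j=5)
      prod(j=4)
        prod(j=3)
          prod(j=2)
            prod(j=1)
            -> return 1
          -> return 2
        -> return 6
      -> return 24
    -> return 120
  -> return 720
-> return 5040

Final answer: 5040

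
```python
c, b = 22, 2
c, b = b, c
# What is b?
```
Trace:
  c=22, b=2
  c=2, b=22

Final answer: 22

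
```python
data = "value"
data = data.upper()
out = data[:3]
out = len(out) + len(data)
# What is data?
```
Trace:
  data='value'
  data='VALUE'
  data='VALUE', out='VAL'
  data='VALUE', out=8

Final answer: 'VALUE'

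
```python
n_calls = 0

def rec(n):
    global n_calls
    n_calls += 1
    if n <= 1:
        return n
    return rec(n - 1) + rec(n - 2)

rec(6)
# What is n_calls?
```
Call trace (a repeated sub-call is expanded the first time; later identical calls just restate its return value):
rec(n=6)
  rec(n=5)
    rec(n=4)
      rec(n=3)
        rec(n=2)
          rec(n=1)
          -> return 1
          rec(n=0)
          -> return 0
        -> return 1
        rec(n=1)
        -> return 1
      -> return 2
      rec(n=2) -> return 1  (same call as traced above)
    -> return 3
    rec(n=3) -> return 2  (same call as traced above)
  -> return 5
  rec(n=4) -> return 3  (same call as traced above)
-> return 8

n_calls is incremented once per call, so count the calls in each subtree. Let C(n) = number of calls made by rec(n).
C(0) = C(1) = 1 (base case, no recursion); C(n) = 1 + C(n - 1) + C(n - 2) otherwise.
C(2) = 1 + C(1) + C(0) = 1 + 1 + 1 = 3
C(3) = 1 + C(2) + C(1) = 1 + 3 + 1 = 5
C(4) = 1 + C(3) + C(2) = 1 + 5 + 3 = 9
C(5) = 1 + C(4) + C(3) = 1 + 9 + 5 = 15
C(6) = 1 + C(5) + C(4) = 1 + 15 + 9 = 25
n_calls = C(6) = 25

Final answer: 25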